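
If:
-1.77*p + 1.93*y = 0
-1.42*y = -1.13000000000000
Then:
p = 0.87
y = 0.80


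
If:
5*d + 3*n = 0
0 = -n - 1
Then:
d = 3/5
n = -1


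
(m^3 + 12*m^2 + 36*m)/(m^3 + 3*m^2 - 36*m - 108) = m*(m + 6)/(m^2 - 3*m - 18)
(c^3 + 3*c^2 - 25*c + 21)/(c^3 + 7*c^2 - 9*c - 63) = (c - 1)/(c + 3)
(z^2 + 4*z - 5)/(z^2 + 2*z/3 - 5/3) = 3*(z + 5)/(3*z + 5)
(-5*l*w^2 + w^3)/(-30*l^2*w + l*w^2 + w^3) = w/(6*l + w)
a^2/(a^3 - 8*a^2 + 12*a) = a/(a^2 - 8*a + 12)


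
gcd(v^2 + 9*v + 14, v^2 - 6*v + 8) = 1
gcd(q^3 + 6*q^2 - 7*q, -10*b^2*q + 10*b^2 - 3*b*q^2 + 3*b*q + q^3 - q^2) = q - 1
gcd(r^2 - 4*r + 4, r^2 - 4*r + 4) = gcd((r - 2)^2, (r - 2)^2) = r^2 - 4*r + 4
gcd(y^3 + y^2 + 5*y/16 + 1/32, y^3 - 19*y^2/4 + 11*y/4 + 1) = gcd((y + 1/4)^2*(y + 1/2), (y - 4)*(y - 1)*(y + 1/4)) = y + 1/4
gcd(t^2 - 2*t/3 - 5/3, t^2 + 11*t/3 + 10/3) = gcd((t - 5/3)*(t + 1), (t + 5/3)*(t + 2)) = 1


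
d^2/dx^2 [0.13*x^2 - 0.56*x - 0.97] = 0.260000000000000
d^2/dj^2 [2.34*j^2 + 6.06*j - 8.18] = 4.68000000000000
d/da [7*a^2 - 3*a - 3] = 14*a - 3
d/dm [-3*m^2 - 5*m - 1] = -6*m - 5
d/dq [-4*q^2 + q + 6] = 1 - 8*q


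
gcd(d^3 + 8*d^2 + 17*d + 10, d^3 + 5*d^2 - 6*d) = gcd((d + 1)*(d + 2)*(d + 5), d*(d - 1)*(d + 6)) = 1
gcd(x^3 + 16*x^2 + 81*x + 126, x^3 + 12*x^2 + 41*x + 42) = x^2 + 10*x + 21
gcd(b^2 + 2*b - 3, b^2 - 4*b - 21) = b + 3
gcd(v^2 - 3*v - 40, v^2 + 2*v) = 1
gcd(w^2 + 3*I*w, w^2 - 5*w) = w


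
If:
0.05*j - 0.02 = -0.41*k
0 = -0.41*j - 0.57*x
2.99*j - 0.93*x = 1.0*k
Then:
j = 0.01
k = 0.05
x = -0.01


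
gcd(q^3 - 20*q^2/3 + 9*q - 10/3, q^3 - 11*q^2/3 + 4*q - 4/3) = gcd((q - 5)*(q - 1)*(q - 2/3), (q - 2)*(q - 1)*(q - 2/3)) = q^2 - 5*q/3 + 2/3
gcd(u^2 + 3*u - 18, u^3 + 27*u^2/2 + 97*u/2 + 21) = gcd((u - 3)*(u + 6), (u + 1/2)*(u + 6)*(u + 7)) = u + 6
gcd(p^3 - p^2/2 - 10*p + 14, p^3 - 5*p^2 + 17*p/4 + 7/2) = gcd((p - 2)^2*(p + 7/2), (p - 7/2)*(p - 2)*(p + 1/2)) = p - 2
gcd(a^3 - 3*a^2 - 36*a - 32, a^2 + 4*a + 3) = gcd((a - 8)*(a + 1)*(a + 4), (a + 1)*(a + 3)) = a + 1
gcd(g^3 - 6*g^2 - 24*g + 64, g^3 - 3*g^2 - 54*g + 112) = g^2 - 10*g + 16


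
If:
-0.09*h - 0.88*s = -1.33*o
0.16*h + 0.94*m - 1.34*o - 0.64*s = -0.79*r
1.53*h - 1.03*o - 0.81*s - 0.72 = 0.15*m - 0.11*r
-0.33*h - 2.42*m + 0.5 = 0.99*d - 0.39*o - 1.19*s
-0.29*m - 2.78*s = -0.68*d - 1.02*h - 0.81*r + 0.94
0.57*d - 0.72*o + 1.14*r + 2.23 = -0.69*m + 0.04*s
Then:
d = -0.51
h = -0.73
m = -0.29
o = -0.93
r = -2.16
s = -1.33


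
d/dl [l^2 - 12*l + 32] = 2*l - 12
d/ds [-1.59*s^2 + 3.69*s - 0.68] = 3.69 - 3.18*s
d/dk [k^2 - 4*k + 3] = 2*k - 4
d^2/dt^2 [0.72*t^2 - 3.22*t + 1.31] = 1.44000000000000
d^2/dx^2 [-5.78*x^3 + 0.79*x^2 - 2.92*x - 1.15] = 1.58 - 34.68*x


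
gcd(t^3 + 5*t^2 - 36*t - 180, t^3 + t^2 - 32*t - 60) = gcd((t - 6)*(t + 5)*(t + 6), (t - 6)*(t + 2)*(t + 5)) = t^2 - t - 30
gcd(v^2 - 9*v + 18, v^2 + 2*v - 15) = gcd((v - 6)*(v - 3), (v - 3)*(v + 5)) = v - 3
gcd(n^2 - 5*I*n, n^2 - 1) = 1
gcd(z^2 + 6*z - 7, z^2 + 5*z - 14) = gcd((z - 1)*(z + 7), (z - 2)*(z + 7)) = z + 7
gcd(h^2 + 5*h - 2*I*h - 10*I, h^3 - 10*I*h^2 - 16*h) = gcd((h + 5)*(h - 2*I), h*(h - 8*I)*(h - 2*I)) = h - 2*I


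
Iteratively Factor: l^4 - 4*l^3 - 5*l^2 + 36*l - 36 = (l - 3)*(l^3 - l^2 - 8*l + 12) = (l - 3)*(l - 2)*(l^2 + l - 6) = (l - 3)*(l - 2)*(l + 3)*(l - 2)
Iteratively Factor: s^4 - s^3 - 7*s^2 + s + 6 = (s + 2)*(s^3 - 3*s^2 - s + 3) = (s + 1)*(s + 2)*(s^2 - 4*s + 3) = (s - 3)*(s + 1)*(s + 2)*(s - 1)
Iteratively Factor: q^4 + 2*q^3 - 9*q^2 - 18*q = (q)*(q^3 + 2*q^2 - 9*q - 18) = q*(q + 3)*(q^2 - q - 6) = q*(q + 2)*(q + 3)*(q - 3)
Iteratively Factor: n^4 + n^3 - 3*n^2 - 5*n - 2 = (n + 1)*(n^3 - 3*n - 2) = (n + 1)^2*(n^2 - n - 2) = (n + 1)^3*(n - 2)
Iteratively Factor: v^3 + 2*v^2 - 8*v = (v)*(v^2 + 2*v - 8) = v*(v + 4)*(v - 2)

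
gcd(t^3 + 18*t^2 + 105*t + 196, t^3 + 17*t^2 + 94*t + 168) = t^2 + 11*t + 28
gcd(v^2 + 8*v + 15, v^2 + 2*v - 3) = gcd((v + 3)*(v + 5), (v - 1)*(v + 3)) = v + 3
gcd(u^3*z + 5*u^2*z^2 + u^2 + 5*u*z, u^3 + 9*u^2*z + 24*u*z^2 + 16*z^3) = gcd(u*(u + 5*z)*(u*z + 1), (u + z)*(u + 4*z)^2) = 1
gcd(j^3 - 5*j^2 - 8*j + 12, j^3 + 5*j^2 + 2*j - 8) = j^2 + j - 2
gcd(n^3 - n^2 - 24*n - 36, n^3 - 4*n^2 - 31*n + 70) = 1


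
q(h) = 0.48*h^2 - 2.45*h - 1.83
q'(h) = 0.96*h - 2.45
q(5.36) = -1.17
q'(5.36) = 2.70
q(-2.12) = 5.52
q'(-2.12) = -4.49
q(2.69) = -4.95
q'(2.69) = 0.13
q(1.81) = -4.69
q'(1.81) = -0.71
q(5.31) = -1.31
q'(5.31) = 2.65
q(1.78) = -4.67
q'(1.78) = -0.74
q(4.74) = -2.66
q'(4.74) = 2.10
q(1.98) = -4.80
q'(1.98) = -0.55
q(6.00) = 0.75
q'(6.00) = 3.31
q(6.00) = 0.75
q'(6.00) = 3.31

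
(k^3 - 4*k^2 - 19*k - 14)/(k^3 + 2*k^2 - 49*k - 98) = (k + 1)/(k + 7)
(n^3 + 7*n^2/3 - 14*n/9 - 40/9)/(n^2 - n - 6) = (n^2 + n/3 - 20/9)/(n - 3)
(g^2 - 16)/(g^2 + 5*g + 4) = (g - 4)/(g + 1)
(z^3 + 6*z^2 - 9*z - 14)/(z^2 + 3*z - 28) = (z^2 - z - 2)/(z - 4)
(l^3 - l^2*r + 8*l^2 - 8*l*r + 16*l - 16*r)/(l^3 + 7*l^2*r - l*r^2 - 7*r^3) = (l^2 + 8*l + 16)/(l^2 + 8*l*r + 7*r^2)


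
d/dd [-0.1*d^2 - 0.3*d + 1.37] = -0.2*d - 0.3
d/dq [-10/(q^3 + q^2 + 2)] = 10*q*(3*q + 2)/(q^3 + q^2 + 2)^2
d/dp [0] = 0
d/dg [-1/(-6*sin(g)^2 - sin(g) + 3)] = -(12*sin(g) + 1)*cos(g)/(sin(g) - 3*cos(2*g))^2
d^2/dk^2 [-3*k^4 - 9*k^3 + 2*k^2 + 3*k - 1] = -36*k^2 - 54*k + 4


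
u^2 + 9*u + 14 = (u + 2)*(u + 7)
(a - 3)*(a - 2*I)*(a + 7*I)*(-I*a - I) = -I*a^4 + 5*a^3 + 2*I*a^3 - 10*a^2 - 11*I*a^2 - 15*a + 28*I*a + 42*I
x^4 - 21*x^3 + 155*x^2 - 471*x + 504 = (x - 8)*(x - 7)*(x - 3)^2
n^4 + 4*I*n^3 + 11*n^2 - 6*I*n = n*(n - I)^2*(n + 6*I)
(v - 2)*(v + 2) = v^2 - 4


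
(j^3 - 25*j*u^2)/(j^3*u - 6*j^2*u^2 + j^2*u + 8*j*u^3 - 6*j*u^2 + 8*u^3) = j*(j^2 - 25*u^2)/(u*(j^3 - 6*j^2*u + j^2 + 8*j*u^2 - 6*j*u + 8*u^2))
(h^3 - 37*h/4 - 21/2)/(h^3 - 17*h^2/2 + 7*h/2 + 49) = (h + 3/2)/(h - 7)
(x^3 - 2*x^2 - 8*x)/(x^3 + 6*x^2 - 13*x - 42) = x*(x - 4)/(x^2 + 4*x - 21)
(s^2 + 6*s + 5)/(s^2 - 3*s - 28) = (s^2 + 6*s + 5)/(s^2 - 3*s - 28)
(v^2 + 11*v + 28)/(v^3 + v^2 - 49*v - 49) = (v + 4)/(v^2 - 6*v - 7)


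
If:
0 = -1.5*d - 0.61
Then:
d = -0.41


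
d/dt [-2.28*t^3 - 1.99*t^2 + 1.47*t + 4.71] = -6.84*t^2 - 3.98*t + 1.47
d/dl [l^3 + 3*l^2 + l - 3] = 3*l^2 + 6*l + 1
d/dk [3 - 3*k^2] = -6*k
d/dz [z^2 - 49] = 2*z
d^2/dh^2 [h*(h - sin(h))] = h*sin(h) - 2*cos(h) + 2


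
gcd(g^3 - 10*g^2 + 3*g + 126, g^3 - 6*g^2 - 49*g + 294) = g^2 - 13*g + 42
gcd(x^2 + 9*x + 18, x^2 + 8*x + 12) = x + 6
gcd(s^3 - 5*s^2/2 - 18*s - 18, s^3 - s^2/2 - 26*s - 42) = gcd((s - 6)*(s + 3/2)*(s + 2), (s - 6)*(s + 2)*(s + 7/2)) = s^2 - 4*s - 12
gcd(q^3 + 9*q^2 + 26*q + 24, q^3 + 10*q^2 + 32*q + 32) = q^2 + 6*q + 8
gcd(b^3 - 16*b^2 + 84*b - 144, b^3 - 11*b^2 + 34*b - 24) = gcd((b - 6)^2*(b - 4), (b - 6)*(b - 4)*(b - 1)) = b^2 - 10*b + 24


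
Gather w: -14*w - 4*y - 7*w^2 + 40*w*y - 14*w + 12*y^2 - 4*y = -7*w^2 + w*(40*y - 28) + 12*y^2 - 8*y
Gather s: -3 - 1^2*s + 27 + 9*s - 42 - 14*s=-6*s - 18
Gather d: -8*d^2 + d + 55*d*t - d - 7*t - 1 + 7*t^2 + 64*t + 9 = -8*d^2 + 55*d*t + 7*t^2 + 57*t + 8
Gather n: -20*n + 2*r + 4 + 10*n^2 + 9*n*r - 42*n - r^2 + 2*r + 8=10*n^2 + n*(9*r - 62) - r^2 + 4*r + 12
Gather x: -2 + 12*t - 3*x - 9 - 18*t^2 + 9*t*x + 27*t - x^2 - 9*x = -18*t^2 + 39*t - x^2 + x*(9*t - 12) - 11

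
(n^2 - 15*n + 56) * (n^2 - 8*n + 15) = n^4 - 23*n^3 + 191*n^2 - 673*n + 840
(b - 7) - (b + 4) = -11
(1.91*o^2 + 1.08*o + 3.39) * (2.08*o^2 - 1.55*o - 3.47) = 3.9728*o^4 - 0.7141*o^3 - 1.2505*o^2 - 9.0021*o - 11.7633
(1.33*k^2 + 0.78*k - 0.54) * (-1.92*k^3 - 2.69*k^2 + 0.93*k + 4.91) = -2.5536*k^5 - 5.0753*k^4 + 0.1755*k^3 + 8.7083*k^2 + 3.3276*k - 2.6514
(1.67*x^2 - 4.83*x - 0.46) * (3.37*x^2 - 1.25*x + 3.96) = 5.6279*x^4 - 18.3646*x^3 + 11.1005*x^2 - 18.5518*x - 1.8216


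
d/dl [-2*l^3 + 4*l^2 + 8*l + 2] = -6*l^2 + 8*l + 8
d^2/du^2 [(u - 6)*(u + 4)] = 2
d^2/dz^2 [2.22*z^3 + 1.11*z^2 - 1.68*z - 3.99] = 13.32*z + 2.22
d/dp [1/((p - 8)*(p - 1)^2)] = ((8 - p)*(p - 1) - 2*(p - 8)^2)/((p - 8)^3*(p - 1)^3)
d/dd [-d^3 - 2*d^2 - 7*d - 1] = -3*d^2 - 4*d - 7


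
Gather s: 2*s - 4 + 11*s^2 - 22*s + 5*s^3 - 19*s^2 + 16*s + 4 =5*s^3 - 8*s^2 - 4*s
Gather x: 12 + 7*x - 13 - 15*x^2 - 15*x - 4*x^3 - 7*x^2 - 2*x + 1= -4*x^3 - 22*x^2 - 10*x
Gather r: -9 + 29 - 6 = 14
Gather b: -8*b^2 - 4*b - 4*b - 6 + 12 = -8*b^2 - 8*b + 6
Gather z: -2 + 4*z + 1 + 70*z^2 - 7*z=70*z^2 - 3*z - 1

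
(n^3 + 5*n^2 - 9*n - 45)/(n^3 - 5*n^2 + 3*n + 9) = (n^2 + 8*n + 15)/(n^2 - 2*n - 3)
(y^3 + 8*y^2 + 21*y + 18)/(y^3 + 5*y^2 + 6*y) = (y + 3)/y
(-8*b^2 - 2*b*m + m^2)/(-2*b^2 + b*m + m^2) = (4*b - m)/(b - m)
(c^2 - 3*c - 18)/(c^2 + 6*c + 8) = (c^2 - 3*c - 18)/(c^2 + 6*c + 8)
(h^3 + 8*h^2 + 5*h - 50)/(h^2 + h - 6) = (h^2 + 10*h + 25)/(h + 3)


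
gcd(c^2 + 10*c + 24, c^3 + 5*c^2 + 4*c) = c + 4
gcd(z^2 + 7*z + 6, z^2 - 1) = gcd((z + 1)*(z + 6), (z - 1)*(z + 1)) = z + 1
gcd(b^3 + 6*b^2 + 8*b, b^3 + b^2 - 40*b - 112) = b + 4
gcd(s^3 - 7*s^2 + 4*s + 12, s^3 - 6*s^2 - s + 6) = s^2 - 5*s - 6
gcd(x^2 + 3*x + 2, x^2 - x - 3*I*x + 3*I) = 1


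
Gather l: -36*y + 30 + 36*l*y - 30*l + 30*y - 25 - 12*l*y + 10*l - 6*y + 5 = l*(24*y - 20) - 12*y + 10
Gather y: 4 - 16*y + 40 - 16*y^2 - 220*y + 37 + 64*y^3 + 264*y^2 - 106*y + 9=64*y^3 + 248*y^2 - 342*y + 90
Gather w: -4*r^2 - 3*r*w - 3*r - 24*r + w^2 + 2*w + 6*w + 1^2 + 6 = -4*r^2 - 27*r + w^2 + w*(8 - 3*r) + 7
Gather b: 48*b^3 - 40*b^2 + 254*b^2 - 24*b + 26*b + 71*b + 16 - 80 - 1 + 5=48*b^3 + 214*b^2 + 73*b - 60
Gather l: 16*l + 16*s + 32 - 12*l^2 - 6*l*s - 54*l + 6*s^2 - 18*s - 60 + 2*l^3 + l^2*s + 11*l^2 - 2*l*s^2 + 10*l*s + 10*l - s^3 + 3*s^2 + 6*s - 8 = 2*l^3 + l^2*(s - 1) + l*(-2*s^2 + 4*s - 28) - s^3 + 9*s^2 + 4*s - 36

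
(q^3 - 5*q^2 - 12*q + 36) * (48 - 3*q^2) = -3*q^5 + 15*q^4 + 84*q^3 - 348*q^2 - 576*q + 1728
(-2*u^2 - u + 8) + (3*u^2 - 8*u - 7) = u^2 - 9*u + 1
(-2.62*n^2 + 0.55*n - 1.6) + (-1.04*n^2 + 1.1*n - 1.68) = -3.66*n^2 + 1.65*n - 3.28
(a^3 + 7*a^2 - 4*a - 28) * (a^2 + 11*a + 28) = a^5 + 18*a^4 + 101*a^3 + 124*a^2 - 420*a - 784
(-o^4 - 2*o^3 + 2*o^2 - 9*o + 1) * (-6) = 6*o^4 + 12*o^3 - 12*o^2 + 54*o - 6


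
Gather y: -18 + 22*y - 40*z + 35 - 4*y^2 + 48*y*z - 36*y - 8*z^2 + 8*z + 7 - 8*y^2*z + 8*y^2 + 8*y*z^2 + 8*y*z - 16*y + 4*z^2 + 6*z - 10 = y^2*(4 - 8*z) + y*(8*z^2 + 56*z - 30) - 4*z^2 - 26*z + 14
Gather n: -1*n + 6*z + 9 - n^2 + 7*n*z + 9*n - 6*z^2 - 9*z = -n^2 + n*(7*z + 8) - 6*z^2 - 3*z + 9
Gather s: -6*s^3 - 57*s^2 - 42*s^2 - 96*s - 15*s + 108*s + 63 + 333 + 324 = -6*s^3 - 99*s^2 - 3*s + 720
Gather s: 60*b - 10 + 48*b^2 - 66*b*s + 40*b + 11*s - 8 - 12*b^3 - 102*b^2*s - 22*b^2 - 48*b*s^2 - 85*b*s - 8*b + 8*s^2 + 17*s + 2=-12*b^3 + 26*b^2 + 92*b + s^2*(8 - 48*b) + s*(-102*b^2 - 151*b + 28) - 16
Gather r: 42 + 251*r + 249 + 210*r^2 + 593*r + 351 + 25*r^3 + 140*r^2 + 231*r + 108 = 25*r^3 + 350*r^2 + 1075*r + 750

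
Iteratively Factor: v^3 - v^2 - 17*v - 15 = (v + 1)*(v^2 - 2*v - 15) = (v - 5)*(v + 1)*(v + 3)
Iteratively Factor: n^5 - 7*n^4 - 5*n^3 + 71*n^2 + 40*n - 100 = (n + 2)*(n^4 - 9*n^3 + 13*n^2 + 45*n - 50) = (n + 2)^2*(n^3 - 11*n^2 + 35*n - 25) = (n - 1)*(n + 2)^2*(n^2 - 10*n + 25) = (n - 5)*(n - 1)*(n + 2)^2*(n - 5)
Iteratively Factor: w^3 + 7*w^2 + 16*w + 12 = (w + 2)*(w^2 + 5*w + 6) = (w + 2)^2*(w + 3)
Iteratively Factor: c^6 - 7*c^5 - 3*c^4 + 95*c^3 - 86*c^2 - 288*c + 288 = (c + 3)*(c^5 - 10*c^4 + 27*c^3 + 14*c^2 - 128*c + 96) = (c - 1)*(c + 3)*(c^4 - 9*c^3 + 18*c^2 + 32*c - 96) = (c - 3)*(c - 1)*(c + 3)*(c^3 - 6*c^2 + 32) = (c - 4)*(c - 3)*(c - 1)*(c + 3)*(c^2 - 2*c - 8) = (c - 4)*(c - 3)*(c - 1)*(c + 2)*(c + 3)*(c - 4)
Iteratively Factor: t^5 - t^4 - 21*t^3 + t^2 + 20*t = (t)*(t^4 - t^3 - 21*t^2 + t + 20) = t*(t + 4)*(t^3 - 5*t^2 - t + 5) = t*(t - 1)*(t + 4)*(t^2 - 4*t - 5) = t*(t - 5)*(t - 1)*(t + 4)*(t + 1)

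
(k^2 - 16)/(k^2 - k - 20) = (k - 4)/(k - 5)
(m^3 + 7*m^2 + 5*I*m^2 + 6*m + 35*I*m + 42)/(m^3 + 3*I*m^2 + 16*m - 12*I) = (m + 7)/(m - 2*I)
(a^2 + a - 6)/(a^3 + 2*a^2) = (a^2 + a - 6)/(a^2*(a + 2))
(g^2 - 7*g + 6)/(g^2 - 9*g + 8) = (g - 6)/(g - 8)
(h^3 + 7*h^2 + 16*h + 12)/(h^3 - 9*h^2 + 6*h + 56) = (h^2 + 5*h + 6)/(h^2 - 11*h + 28)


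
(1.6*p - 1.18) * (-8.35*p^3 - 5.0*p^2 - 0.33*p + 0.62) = -13.36*p^4 + 1.853*p^3 + 5.372*p^2 + 1.3814*p - 0.7316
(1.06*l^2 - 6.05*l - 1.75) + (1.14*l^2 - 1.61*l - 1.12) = 2.2*l^2 - 7.66*l - 2.87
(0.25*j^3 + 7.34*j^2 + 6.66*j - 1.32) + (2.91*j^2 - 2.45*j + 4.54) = 0.25*j^3 + 10.25*j^2 + 4.21*j + 3.22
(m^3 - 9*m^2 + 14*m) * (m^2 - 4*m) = m^5 - 13*m^4 + 50*m^3 - 56*m^2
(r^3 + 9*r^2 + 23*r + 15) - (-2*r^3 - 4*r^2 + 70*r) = 3*r^3 + 13*r^2 - 47*r + 15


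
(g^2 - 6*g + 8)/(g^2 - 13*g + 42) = (g^2 - 6*g + 8)/(g^2 - 13*g + 42)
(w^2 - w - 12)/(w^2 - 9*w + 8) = (w^2 - w - 12)/(w^2 - 9*w + 8)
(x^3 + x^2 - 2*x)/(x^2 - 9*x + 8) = x*(x + 2)/(x - 8)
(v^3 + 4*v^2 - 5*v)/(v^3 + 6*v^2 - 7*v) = (v + 5)/(v + 7)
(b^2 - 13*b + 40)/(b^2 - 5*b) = (b - 8)/b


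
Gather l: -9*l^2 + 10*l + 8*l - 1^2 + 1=-9*l^2 + 18*l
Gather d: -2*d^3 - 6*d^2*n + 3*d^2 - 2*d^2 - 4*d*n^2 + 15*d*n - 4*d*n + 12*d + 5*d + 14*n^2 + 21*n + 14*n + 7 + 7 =-2*d^3 + d^2*(1 - 6*n) + d*(-4*n^2 + 11*n + 17) + 14*n^2 + 35*n + 14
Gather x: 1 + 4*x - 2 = 4*x - 1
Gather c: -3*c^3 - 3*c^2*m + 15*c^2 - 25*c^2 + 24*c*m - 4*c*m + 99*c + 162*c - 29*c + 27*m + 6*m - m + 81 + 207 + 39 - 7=-3*c^3 + c^2*(-3*m - 10) + c*(20*m + 232) + 32*m + 320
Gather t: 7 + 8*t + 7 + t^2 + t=t^2 + 9*t + 14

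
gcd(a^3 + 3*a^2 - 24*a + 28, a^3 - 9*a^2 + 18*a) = 1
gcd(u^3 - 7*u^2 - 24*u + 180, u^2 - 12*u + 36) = u^2 - 12*u + 36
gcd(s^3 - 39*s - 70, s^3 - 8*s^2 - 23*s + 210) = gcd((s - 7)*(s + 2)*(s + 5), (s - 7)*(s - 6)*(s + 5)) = s^2 - 2*s - 35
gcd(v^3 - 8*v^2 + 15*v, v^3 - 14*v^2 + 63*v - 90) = v^2 - 8*v + 15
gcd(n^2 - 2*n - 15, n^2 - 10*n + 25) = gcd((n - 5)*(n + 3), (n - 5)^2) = n - 5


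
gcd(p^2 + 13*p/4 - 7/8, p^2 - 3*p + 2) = 1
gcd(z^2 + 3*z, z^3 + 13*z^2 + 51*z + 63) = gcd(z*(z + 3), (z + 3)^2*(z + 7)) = z + 3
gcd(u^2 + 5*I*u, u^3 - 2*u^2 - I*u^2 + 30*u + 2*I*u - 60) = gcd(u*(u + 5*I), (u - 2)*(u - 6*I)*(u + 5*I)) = u + 5*I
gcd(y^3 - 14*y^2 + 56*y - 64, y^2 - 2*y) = y - 2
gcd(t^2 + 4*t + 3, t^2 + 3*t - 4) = 1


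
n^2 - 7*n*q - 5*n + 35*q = (n - 5)*(n - 7*q)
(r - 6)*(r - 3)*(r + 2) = r^3 - 7*r^2 + 36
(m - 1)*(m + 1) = m^2 - 1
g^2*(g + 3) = g^3 + 3*g^2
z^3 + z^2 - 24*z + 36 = (z - 3)*(z - 2)*(z + 6)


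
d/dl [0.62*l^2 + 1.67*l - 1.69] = 1.24*l + 1.67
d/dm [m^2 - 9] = 2*m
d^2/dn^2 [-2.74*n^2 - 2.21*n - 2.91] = -5.48000000000000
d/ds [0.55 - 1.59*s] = -1.59000000000000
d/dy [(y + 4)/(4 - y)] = 8/(y - 4)^2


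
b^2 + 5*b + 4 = (b + 1)*(b + 4)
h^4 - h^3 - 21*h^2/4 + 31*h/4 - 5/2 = (h - 2)*(h - 1)*(h - 1/2)*(h + 5/2)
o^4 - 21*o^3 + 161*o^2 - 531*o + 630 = (o - 7)*(o - 6)*(o - 5)*(o - 3)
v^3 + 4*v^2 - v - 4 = (v - 1)*(v + 1)*(v + 4)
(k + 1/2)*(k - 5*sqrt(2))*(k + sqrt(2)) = k^3 - 4*sqrt(2)*k^2 + k^2/2 - 10*k - 2*sqrt(2)*k - 5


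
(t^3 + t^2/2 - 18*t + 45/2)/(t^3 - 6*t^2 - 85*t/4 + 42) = 2*(t^2 + 2*t - 15)/(2*t^2 - 9*t - 56)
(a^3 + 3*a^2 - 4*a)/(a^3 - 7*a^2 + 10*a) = (a^2 + 3*a - 4)/(a^2 - 7*a + 10)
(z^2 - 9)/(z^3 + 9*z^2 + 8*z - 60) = (z^2 - 9)/(z^3 + 9*z^2 + 8*z - 60)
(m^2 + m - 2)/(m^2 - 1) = (m + 2)/(m + 1)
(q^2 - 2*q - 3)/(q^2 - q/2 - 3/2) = 2*(q - 3)/(2*q - 3)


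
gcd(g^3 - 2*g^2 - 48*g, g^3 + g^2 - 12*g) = g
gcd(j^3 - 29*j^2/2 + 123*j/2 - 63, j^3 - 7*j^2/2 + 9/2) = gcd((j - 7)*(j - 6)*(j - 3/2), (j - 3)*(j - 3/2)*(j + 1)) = j - 3/2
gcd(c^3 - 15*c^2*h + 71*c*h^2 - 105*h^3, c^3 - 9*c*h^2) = c - 3*h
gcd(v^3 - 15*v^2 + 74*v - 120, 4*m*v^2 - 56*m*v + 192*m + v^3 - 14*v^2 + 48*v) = v - 6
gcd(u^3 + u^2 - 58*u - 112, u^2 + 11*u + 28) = u + 7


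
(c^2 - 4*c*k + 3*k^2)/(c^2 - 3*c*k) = (c - k)/c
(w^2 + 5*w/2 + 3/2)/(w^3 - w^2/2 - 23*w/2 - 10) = (2*w + 3)/(2*w^2 - 3*w - 20)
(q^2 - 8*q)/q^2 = (q - 8)/q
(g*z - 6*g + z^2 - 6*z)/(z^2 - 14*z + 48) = (g + z)/(z - 8)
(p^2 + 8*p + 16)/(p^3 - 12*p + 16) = (p + 4)/(p^2 - 4*p + 4)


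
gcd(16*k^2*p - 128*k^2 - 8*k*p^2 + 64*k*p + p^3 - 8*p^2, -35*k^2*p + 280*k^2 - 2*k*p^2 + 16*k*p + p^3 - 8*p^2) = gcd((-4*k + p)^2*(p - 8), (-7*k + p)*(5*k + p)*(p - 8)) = p - 8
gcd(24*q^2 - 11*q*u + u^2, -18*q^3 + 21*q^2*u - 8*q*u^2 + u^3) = 3*q - u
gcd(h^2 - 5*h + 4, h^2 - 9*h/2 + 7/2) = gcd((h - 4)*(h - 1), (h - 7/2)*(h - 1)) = h - 1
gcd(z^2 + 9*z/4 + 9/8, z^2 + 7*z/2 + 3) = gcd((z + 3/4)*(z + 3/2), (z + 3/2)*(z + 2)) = z + 3/2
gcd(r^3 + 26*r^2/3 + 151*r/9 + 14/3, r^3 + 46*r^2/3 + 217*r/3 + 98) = r^2 + 25*r/3 + 14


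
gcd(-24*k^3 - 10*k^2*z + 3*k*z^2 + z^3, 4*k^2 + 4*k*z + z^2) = 2*k + z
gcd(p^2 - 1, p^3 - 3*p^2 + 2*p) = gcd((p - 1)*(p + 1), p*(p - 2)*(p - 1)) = p - 1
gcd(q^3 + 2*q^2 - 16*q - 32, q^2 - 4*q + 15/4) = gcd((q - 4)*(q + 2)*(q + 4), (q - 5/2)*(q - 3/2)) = 1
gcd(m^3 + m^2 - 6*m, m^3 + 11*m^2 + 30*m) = m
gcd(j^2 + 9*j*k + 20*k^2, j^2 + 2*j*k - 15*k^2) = j + 5*k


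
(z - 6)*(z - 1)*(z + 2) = z^3 - 5*z^2 - 8*z + 12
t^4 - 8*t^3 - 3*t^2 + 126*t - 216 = (t - 6)*(t - 3)^2*(t + 4)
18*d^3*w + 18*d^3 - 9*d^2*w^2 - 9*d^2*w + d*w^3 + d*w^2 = (-6*d + w)*(-3*d + w)*(d*w + d)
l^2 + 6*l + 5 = (l + 1)*(l + 5)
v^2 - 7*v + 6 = (v - 6)*(v - 1)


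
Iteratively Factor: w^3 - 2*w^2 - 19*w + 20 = (w - 1)*(w^2 - w - 20) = (w - 1)*(w + 4)*(w - 5)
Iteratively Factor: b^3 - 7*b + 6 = (b + 3)*(b^2 - 3*b + 2) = (b - 1)*(b + 3)*(b - 2)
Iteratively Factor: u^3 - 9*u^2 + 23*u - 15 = (u - 1)*(u^2 - 8*u + 15) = (u - 3)*(u - 1)*(u - 5)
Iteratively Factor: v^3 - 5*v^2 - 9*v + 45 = (v - 3)*(v^2 - 2*v - 15) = (v - 3)*(v + 3)*(v - 5)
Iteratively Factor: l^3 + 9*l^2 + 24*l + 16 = (l + 4)*(l^2 + 5*l + 4) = (l + 1)*(l + 4)*(l + 4)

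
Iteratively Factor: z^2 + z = (z)*(z + 1)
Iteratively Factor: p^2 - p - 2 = (p + 1)*(p - 2)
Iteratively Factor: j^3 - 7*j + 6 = (j - 2)*(j^2 + 2*j - 3) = (j - 2)*(j + 3)*(j - 1)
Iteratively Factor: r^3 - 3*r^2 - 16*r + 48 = (r - 4)*(r^2 + r - 12) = (r - 4)*(r - 3)*(r + 4)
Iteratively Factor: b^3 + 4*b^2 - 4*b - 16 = (b + 4)*(b^2 - 4) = (b + 2)*(b + 4)*(b - 2)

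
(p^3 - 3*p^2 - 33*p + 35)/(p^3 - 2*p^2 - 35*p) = (p - 1)/p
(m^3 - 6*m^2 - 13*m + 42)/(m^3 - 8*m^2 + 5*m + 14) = (m + 3)/(m + 1)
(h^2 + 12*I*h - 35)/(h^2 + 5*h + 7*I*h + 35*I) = (h + 5*I)/(h + 5)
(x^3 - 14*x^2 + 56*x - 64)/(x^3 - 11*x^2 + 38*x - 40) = (x - 8)/(x - 5)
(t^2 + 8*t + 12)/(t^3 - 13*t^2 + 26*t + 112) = (t + 6)/(t^2 - 15*t + 56)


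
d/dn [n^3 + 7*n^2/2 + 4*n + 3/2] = 3*n^2 + 7*n + 4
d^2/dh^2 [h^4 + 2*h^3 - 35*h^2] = 12*h^2 + 12*h - 70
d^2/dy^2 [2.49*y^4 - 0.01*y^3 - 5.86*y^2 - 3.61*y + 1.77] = 29.88*y^2 - 0.06*y - 11.72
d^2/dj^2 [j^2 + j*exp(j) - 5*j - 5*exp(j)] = j*exp(j) - 3*exp(j) + 2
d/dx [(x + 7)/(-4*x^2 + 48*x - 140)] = (-x^2 + 12*x + 2*(x - 6)*(x + 7) - 35)/(4*(x^2 - 12*x + 35)^2)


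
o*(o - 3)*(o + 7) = o^3 + 4*o^2 - 21*o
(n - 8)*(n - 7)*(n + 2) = n^3 - 13*n^2 + 26*n + 112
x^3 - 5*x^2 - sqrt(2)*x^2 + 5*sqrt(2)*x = x*(x - 5)*(x - sqrt(2))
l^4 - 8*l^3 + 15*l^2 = l^2*(l - 5)*(l - 3)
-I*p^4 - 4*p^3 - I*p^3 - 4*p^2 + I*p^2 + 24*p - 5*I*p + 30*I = (p - 2)*(p + 3)*(p - 5*I)*(-I*p + 1)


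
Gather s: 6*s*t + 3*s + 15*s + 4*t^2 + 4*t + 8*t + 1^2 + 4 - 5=s*(6*t + 18) + 4*t^2 + 12*t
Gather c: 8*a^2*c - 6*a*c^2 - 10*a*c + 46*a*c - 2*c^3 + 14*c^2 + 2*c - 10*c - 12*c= -2*c^3 + c^2*(14 - 6*a) + c*(8*a^2 + 36*a - 20)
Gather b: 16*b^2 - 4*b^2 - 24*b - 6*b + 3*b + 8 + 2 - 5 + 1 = 12*b^2 - 27*b + 6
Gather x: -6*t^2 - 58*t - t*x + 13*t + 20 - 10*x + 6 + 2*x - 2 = -6*t^2 - 45*t + x*(-t - 8) + 24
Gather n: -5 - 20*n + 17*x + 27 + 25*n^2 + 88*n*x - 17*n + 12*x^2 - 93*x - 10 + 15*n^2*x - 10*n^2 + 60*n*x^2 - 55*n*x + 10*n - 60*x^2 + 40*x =n^2*(15*x + 15) + n*(60*x^2 + 33*x - 27) - 48*x^2 - 36*x + 12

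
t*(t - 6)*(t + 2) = t^3 - 4*t^2 - 12*t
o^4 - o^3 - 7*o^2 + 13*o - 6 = (o - 2)*(o - 1)^2*(o + 3)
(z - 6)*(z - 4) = z^2 - 10*z + 24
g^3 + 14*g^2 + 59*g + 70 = (g + 2)*(g + 5)*(g + 7)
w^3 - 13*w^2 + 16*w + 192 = (w - 8)^2*(w + 3)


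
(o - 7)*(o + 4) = o^2 - 3*o - 28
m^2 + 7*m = m*(m + 7)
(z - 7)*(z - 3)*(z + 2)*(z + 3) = z^4 - 5*z^3 - 23*z^2 + 45*z + 126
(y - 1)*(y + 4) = y^2 + 3*y - 4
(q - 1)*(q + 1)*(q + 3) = q^3 + 3*q^2 - q - 3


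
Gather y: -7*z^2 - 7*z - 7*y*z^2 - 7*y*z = y*(-7*z^2 - 7*z) - 7*z^2 - 7*z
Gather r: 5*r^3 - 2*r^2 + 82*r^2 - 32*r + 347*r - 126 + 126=5*r^3 + 80*r^2 + 315*r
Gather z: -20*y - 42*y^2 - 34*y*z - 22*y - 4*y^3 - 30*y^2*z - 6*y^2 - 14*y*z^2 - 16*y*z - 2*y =-4*y^3 - 48*y^2 - 14*y*z^2 - 44*y + z*(-30*y^2 - 50*y)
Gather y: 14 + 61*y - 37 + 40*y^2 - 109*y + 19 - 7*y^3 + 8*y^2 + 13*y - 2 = -7*y^3 + 48*y^2 - 35*y - 6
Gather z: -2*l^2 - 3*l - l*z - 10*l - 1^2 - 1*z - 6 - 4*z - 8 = -2*l^2 - 13*l + z*(-l - 5) - 15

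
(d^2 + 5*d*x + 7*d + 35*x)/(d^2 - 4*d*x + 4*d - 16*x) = (d^2 + 5*d*x + 7*d + 35*x)/(d^2 - 4*d*x + 4*d - 16*x)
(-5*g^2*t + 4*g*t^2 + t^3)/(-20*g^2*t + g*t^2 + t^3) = (-g + t)/(-4*g + t)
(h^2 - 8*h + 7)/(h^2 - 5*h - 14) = (h - 1)/(h + 2)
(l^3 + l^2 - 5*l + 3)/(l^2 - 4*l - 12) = (-l^3 - l^2 + 5*l - 3)/(-l^2 + 4*l + 12)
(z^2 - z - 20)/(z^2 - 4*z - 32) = (z - 5)/(z - 8)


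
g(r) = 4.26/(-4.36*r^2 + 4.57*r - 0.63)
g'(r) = 4.26*(8.72*r - 4.57)/(-4.36*r^2 + 4.57*r - 0.63)^2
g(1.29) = -2.14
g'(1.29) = 7.18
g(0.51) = 7.52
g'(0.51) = -1.63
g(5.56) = -0.04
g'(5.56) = 0.02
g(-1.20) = -0.34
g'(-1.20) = -0.42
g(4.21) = -0.07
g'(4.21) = 0.04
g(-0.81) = -0.59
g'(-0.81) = -0.96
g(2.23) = -0.35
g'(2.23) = 0.43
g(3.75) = -0.10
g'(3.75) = 0.06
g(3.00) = -0.16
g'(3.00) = 0.13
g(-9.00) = -0.01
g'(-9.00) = -0.00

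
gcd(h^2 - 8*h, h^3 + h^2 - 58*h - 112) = h - 8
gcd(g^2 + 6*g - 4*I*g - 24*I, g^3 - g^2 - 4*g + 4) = 1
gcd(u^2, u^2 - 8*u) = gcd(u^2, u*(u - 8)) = u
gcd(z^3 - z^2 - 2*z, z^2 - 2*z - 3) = z + 1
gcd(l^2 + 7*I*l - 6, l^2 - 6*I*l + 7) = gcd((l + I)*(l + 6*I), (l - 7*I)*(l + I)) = l + I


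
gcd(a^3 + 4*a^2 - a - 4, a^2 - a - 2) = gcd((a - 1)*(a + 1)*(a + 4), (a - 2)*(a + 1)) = a + 1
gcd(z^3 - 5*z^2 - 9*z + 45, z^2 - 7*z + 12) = z - 3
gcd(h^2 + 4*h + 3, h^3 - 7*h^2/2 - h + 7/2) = h + 1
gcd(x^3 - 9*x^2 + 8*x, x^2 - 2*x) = x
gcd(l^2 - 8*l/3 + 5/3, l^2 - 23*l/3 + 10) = l - 5/3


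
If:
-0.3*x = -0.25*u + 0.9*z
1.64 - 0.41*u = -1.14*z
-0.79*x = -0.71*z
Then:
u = 9.86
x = 1.89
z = 2.11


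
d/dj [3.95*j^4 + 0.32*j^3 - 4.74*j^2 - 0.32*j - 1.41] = 15.8*j^3 + 0.96*j^2 - 9.48*j - 0.32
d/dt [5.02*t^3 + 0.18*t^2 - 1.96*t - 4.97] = 15.06*t^2 + 0.36*t - 1.96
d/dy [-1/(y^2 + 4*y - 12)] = 2*(y + 2)/(y^2 + 4*y - 12)^2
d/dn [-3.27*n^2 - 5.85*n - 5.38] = -6.54*n - 5.85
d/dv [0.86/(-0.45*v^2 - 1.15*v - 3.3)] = (0.774*v + 0.989)/(0.45*v^2 + 1.15*v + 3.3)^2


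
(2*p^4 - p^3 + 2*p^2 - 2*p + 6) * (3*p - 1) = 6*p^5 - 5*p^4 + 7*p^3 - 8*p^2 + 20*p - 6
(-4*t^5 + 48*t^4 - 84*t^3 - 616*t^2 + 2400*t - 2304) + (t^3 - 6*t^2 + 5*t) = -4*t^5 + 48*t^4 - 83*t^3 - 622*t^2 + 2405*t - 2304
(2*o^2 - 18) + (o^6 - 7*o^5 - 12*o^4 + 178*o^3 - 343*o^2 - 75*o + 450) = o^6 - 7*o^5 - 12*o^4 + 178*o^3 - 341*o^2 - 75*o + 432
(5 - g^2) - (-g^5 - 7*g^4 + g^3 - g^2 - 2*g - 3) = g^5 + 7*g^4 - g^3 + 2*g + 8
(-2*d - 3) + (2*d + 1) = -2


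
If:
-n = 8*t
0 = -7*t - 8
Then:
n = 64/7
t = -8/7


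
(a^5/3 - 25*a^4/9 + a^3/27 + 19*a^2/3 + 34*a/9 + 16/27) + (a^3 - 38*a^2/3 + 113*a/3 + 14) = a^5/3 - 25*a^4/9 + 28*a^3/27 - 19*a^2/3 + 373*a/9 + 394/27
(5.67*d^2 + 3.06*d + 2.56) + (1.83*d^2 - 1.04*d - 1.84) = 7.5*d^2 + 2.02*d + 0.72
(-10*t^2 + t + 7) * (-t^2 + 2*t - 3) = 10*t^4 - 21*t^3 + 25*t^2 + 11*t - 21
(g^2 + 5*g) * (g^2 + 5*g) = g^4 + 10*g^3 + 25*g^2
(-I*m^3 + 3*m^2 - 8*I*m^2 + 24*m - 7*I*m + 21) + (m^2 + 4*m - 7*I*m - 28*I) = -I*m^3 + 4*m^2 - 8*I*m^2 + 28*m - 14*I*m + 21 - 28*I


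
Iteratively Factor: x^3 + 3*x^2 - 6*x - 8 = (x + 1)*(x^2 + 2*x - 8) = (x + 1)*(x + 4)*(x - 2)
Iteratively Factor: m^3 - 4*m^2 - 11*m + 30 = (m - 5)*(m^2 + m - 6) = (m - 5)*(m - 2)*(m + 3)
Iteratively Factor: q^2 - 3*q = (q)*(q - 3)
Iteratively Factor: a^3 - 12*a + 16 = (a - 2)*(a^2 + 2*a - 8) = (a - 2)^2*(a + 4)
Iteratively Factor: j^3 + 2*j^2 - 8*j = (j - 2)*(j^2 + 4*j) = (j - 2)*(j + 4)*(j)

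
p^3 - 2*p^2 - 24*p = p*(p - 6)*(p + 4)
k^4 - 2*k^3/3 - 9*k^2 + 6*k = k*(k - 3)*(k - 2/3)*(k + 3)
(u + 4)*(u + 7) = u^2 + 11*u + 28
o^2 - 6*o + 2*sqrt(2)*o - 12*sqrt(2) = (o - 6)*(o + 2*sqrt(2))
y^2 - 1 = (y - 1)*(y + 1)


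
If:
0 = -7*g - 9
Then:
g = -9/7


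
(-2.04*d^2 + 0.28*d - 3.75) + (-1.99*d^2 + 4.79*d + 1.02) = -4.03*d^2 + 5.07*d - 2.73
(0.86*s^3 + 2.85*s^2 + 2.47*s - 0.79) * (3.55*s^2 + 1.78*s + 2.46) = 3.053*s^5 + 11.6483*s^4 + 15.9571*s^3 + 8.6031*s^2 + 4.67*s - 1.9434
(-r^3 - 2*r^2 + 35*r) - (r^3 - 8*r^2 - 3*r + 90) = -2*r^3 + 6*r^2 + 38*r - 90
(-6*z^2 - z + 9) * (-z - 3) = 6*z^3 + 19*z^2 - 6*z - 27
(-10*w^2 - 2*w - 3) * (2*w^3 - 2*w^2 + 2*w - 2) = -20*w^5 + 16*w^4 - 22*w^3 + 22*w^2 - 2*w + 6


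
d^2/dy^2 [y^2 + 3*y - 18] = 2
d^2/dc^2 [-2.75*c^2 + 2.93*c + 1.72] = -5.50000000000000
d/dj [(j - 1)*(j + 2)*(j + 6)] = 3*j^2 + 14*j + 4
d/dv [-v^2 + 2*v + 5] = 2 - 2*v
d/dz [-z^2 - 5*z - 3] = -2*z - 5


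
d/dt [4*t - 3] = 4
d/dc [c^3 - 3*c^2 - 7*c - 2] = 3*c^2 - 6*c - 7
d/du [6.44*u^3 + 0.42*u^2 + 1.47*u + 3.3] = 19.32*u^2 + 0.84*u + 1.47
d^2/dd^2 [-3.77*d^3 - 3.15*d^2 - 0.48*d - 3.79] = -22.62*d - 6.3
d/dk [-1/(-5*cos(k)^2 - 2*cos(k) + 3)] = 2*(5*cos(k) + 1)*sin(k)/(5*cos(k)^2 + 2*cos(k) - 3)^2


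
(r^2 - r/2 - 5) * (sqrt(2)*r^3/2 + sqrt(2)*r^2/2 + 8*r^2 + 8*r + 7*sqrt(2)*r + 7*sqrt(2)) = sqrt(2)*r^5/2 + sqrt(2)*r^4/4 + 8*r^4 + 4*r^3 + 17*sqrt(2)*r^3/4 - 44*r^2 + sqrt(2)*r^2 - 77*sqrt(2)*r/2 - 40*r - 35*sqrt(2)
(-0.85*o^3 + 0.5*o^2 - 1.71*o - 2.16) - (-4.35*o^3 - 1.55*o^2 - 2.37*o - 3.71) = 3.5*o^3 + 2.05*o^2 + 0.66*o + 1.55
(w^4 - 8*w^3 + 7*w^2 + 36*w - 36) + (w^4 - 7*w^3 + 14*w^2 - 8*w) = 2*w^4 - 15*w^3 + 21*w^2 + 28*w - 36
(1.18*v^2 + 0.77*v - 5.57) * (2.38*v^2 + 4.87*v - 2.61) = 2.8084*v^4 + 7.5792*v^3 - 12.5865*v^2 - 29.1356*v + 14.5377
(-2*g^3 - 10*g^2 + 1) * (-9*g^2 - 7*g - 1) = 18*g^5 + 104*g^4 + 72*g^3 + g^2 - 7*g - 1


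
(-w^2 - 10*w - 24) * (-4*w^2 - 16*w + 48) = 4*w^4 + 56*w^3 + 208*w^2 - 96*w - 1152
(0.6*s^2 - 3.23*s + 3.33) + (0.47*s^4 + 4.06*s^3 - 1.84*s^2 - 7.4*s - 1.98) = 0.47*s^4 + 4.06*s^3 - 1.24*s^2 - 10.63*s + 1.35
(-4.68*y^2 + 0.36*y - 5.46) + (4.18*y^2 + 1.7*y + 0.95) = -0.5*y^2 + 2.06*y - 4.51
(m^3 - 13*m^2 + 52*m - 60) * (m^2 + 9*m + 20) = m^5 - 4*m^4 - 45*m^3 + 148*m^2 + 500*m - 1200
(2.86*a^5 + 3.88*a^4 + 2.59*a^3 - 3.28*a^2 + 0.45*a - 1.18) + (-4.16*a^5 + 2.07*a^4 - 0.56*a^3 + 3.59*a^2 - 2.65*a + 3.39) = -1.3*a^5 + 5.95*a^4 + 2.03*a^3 + 0.31*a^2 - 2.2*a + 2.21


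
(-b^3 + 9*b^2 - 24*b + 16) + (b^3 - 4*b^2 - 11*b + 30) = 5*b^2 - 35*b + 46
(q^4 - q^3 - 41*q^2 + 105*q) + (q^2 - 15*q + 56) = q^4 - q^3 - 40*q^2 + 90*q + 56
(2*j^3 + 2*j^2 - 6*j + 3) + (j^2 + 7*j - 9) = 2*j^3 + 3*j^2 + j - 6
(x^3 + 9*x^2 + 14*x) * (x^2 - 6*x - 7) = x^5 + 3*x^4 - 47*x^3 - 147*x^2 - 98*x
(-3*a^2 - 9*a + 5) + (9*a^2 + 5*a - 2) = 6*a^2 - 4*a + 3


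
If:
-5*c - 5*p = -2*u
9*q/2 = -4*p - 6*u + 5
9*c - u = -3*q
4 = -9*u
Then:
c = -814/1575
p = 178/525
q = 6626/4725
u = -4/9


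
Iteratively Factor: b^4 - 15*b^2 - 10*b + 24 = (b - 4)*(b^3 + 4*b^2 + b - 6) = (b - 4)*(b + 2)*(b^2 + 2*b - 3) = (b - 4)*(b - 1)*(b + 2)*(b + 3)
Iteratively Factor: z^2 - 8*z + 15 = (z - 5)*(z - 3)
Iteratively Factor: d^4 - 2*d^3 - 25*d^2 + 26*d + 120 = (d - 5)*(d^3 + 3*d^2 - 10*d - 24) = (d - 5)*(d + 4)*(d^2 - d - 6) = (d - 5)*(d - 3)*(d + 4)*(d + 2)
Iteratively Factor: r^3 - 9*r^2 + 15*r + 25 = (r + 1)*(r^2 - 10*r + 25) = (r - 5)*(r + 1)*(r - 5)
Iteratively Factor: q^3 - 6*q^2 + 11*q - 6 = (q - 2)*(q^2 - 4*q + 3) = (q - 2)*(q - 1)*(q - 3)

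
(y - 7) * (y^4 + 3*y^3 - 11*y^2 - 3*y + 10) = y^5 - 4*y^4 - 32*y^3 + 74*y^2 + 31*y - 70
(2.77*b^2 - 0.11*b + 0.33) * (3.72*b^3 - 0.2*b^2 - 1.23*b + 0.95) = 10.3044*b^5 - 0.9632*b^4 - 2.1575*b^3 + 2.7008*b^2 - 0.5104*b + 0.3135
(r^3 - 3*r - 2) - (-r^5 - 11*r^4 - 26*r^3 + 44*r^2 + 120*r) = r^5 + 11*r^4 + 27*r^3 - 44*r^2 - 123*r - 2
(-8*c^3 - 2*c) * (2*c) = -16*c^4 - 4*c^2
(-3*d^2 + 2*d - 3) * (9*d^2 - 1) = -27*d^4 + 18*d^3 - 24*d^2 - 2*d + 3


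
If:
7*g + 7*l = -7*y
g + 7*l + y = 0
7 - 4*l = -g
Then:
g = -7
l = 0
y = 7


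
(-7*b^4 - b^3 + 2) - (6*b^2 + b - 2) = -7*b^4 - b^3 - 6*b^2 - b + 4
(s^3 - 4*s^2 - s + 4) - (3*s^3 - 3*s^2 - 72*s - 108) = -2*s^3 - s^2 + 71*s + 112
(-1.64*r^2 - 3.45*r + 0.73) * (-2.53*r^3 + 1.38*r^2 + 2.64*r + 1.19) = 4.1492*r^5 + 6.4653*r^4 - 10.9375*r^3 - 10.0522*r^2 - 2.1783*r + 0.8687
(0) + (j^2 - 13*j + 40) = j^2 - 13*j + 40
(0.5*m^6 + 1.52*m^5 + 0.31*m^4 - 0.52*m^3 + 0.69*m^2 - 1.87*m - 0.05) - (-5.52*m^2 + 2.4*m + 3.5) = 0.5*m^6 + 1.52*m^5 + 0.31*m^4 - 0.52*m^3 + 6.21*m^2 - 4.27*m - 3.55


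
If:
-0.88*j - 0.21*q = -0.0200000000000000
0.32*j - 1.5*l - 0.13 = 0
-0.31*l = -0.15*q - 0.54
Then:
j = 0.84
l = 0.09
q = -3.41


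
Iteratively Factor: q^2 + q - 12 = (q - 3)*(q + 4)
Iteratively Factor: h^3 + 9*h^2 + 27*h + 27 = (h + 3)*(h^2 + 6*h + 9) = (h + 3)^2*(h + 3)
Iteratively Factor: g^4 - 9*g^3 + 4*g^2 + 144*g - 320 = (g - 4)*(g^3 - 5*g^2 - 16*g + 80) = (g - 4)^2*(g^2 - g - 20) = (g - 5)*(g - 4)^2*(g + 4)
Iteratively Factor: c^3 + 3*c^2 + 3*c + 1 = (c + 1)*(c^2 + 2*c + 1) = (c + 1)^2*(c + 1)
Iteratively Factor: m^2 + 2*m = (m + 2)*(m)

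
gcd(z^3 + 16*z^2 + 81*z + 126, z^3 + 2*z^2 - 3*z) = z + 3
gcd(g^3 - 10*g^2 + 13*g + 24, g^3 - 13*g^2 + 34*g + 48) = g^2 - 7*g - 8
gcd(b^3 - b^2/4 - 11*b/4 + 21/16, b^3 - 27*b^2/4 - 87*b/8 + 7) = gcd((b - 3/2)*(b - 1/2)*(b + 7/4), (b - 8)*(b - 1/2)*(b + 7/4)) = b^2 + 5*b/4 - 7/8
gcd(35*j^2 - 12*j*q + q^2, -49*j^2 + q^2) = -7*j + q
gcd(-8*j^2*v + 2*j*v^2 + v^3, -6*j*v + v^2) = v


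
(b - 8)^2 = b^2 - 16*b + 64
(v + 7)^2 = v^2 + 14*v + 49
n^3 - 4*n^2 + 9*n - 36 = (n - 4)*(n - 3*I)*(n + 3*I)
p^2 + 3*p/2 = p*(p + 3/2)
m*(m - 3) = m^2 - 3*m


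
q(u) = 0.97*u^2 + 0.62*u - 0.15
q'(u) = 1.94*u + 0.62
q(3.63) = 14.88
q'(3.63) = 7.66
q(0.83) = 1.03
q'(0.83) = 2.23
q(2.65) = 8.30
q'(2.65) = 5.76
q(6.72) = 47.82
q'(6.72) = 13.66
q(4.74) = 24.58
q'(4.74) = 9.82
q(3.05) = 10.76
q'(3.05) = 6.54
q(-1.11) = 0.36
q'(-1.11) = -1.53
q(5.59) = 33.63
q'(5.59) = 11.46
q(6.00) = 38.49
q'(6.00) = 12.26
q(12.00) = 146.97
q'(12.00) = 23.90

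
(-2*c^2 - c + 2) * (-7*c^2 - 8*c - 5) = 14*c^4 + 23*c^3 + 4*c^2 - 11*c - 10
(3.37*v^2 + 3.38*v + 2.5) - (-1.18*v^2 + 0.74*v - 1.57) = 4.55*v^2 + 2.64*v + 4.07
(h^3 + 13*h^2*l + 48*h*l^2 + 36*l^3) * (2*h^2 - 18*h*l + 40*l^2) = 2*h^5 + 8*h^4*l - 98*h^3*l^2 - 272*h^2*l^3 + 1272*h*l^4 + 1440*l^5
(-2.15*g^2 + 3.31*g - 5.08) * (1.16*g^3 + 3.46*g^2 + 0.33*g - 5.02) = -2.494*g^5 - 3.5994*g^4 + 4.8503*g^3 - 5.6915*g^2 - 18.2926*g + 25.5016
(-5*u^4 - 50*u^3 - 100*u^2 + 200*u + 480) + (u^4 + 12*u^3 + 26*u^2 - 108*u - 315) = -4*u^4 - 38*u^3 - 74*u^2 + 92*u + 165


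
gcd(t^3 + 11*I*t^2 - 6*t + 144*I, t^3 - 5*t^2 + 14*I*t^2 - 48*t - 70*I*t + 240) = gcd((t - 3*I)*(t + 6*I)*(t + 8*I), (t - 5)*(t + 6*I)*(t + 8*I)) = t^2 + 14*I*t - 48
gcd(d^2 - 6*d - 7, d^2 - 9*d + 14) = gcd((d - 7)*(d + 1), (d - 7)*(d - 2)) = d - 7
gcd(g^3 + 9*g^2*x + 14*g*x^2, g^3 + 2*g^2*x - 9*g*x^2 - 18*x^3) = g + 2*x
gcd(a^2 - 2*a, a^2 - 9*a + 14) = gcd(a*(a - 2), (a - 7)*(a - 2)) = a - 2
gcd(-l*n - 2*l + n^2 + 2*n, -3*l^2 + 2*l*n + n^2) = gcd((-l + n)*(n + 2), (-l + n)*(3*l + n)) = l - n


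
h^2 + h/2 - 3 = (h - 3/2)*(h + 2)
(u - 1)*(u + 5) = u^2 + 4*u - 5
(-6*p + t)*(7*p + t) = -42*p^2 + p*t + t^2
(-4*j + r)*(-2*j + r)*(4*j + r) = 32*j^3 - 16*j^2*r - 2*j*r^2 + r^3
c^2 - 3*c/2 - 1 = (c - 2)*(c + 1/2)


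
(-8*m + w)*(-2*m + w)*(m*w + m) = 16*m^3*w + 16*m^3 - 10*m^2*w^2 - 10*m^2*w + m*w^3 + m*w^2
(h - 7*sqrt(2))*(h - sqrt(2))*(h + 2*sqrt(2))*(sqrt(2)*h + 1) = sqrt(2)*h^4 - 11*h^3 - 24*sqrt(2)*h^2 + 38*h + 28*sqrt(2)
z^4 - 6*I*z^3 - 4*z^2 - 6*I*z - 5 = (z - 5*I)*(z - I)^2*(z + I)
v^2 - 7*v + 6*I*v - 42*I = (v - 7)*(v + 6*I)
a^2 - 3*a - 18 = (a - 6)*(a + 3)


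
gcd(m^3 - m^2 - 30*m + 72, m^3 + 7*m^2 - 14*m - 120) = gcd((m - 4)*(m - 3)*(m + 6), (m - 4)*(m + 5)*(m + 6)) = m^2 + 2*m - 24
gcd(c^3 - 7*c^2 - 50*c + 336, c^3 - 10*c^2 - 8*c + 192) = c^2 - 14*c + 48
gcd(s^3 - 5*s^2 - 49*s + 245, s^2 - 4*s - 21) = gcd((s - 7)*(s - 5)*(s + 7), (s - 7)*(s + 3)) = s - 7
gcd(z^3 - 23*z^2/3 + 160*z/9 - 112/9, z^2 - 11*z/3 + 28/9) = z^2 - 11*z/3 + 28/9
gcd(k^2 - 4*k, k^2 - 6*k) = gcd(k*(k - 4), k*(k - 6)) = k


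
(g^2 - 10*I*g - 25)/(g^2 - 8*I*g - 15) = (g - 5*I)/(g - 3*I)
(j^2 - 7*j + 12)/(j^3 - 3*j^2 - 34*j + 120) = (j - 3)/(j^2 + j - 30)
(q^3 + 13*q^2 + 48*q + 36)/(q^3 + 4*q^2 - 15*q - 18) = (q + 6)/(q - 3)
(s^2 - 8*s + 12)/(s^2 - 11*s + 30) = (s - 2)/(s - 5)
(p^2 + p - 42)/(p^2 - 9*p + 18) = (p + 7)/(p - 3)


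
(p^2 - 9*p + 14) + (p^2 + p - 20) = 2*p^2 - 8*p - 6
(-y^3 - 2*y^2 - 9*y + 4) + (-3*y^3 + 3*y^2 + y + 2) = -4*y^3 + y^2 - 8*y + 6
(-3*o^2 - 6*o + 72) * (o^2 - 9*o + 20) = -3*o^4 + 21*o^3 + 66*o^2 - 768*o + 1440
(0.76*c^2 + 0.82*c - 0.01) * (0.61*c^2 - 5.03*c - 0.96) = 0.4636*c^4 - 3.3226*c^3 - 4.8603*c^2 - 0.7369*c + 0.0096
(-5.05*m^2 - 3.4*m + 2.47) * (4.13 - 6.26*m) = 31.613*m^3 + 0.427499999999998*m^2 - 29.5042*m + 10.2011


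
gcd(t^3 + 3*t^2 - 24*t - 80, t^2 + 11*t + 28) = t + 4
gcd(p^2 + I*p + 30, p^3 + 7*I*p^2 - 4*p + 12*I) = p + 6*I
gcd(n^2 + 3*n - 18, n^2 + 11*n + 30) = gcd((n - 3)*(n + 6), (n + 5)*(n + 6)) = n + 6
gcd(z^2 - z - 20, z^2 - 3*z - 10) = z - 5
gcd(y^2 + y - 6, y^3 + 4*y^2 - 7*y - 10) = y - 2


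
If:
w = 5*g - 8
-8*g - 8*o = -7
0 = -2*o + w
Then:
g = 39/28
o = -29/56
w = -29/28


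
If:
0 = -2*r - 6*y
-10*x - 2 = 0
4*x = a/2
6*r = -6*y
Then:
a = -8/5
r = 0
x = -1/5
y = 0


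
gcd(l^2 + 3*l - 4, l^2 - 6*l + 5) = l - 1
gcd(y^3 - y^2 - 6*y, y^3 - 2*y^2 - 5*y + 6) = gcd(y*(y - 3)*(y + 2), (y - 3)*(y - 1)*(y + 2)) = y^2 - y - 6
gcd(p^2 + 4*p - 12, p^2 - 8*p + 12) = p - 2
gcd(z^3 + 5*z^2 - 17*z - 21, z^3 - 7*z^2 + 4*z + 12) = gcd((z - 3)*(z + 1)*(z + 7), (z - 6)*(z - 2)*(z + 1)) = z + 1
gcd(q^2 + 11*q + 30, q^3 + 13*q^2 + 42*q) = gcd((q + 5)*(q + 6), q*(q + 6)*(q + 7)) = q + 6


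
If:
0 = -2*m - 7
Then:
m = -7/2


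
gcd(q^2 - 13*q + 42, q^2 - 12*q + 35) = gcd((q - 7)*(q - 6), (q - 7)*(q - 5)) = q - 7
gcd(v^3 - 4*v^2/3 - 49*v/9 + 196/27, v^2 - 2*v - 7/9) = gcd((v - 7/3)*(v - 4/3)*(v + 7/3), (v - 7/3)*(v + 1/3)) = v - 7/3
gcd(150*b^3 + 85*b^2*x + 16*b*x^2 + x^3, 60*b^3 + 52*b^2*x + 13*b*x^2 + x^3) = 30*b^2 + 11*b*x + x^2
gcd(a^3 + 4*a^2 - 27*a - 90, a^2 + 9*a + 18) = a^2 + 9*a + 18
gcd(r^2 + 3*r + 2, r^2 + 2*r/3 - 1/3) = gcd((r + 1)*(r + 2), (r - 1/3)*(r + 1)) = r + 1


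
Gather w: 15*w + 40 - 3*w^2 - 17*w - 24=-3*w^2 - 2*w + 16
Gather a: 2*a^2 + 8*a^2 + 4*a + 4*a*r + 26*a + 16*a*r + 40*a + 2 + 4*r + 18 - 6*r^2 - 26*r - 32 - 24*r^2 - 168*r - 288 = 10*a^2 + a*(20*r + 70) - 30*r^2 - 190*r - 300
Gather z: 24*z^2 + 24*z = 24*z^2 + 24*z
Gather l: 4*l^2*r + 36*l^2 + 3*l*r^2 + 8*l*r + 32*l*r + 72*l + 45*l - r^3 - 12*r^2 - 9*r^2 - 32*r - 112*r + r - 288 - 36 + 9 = l^2*(4*r + 36) + l*(3*r^2 + 40*r + 117) - r^3 - 21*r^2 - 143*r - 315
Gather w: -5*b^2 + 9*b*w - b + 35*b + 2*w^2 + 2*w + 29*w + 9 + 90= -5*b^2 + 34*b + 2*w^2 + w*(9*b + 31) + 99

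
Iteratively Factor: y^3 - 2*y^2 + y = (y - 1)*(y^2 - y) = y*(y - 1)*(y - 1)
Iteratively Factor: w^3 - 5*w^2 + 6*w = (w - 2)*(w^2 - 3*w) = (w - 3)*(w - 2)*(w)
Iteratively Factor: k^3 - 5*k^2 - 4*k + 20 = (k - 5)*(k^2 - 4) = (k - 5)*(k - 2)*(k + 2)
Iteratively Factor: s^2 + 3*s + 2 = (s + 2)*(s + 1)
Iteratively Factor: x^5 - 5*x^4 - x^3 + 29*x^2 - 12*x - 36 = (x + 2)*(x^4 - 7*x^3 + 13*x^2 + 3*x - 18) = (x - 2)*(x + 2)*(x^3 - 5*x^2 + 3*x + 9) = (x - 2)*(x + 1)*(x + 2)*(x^2 - 6*x + 9) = (x - 3)*(x - 2)*(x + 1)*(x + 2)*(x - 3)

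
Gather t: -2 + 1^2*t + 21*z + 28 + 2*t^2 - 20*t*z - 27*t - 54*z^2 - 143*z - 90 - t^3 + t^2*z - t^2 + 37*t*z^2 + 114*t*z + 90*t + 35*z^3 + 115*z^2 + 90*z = -t^3 + t^2*(z + 1) + t*(37*z^2 + 94*z + 64) + 35*z^3 + 61*z^2 - 32*z - 64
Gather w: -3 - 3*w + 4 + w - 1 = -2*w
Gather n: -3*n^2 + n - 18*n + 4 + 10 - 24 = -3*n^2 - 17*n - 10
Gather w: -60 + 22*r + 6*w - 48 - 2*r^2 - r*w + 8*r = -2*r^2 + 30*r + w*(6 - r) - 108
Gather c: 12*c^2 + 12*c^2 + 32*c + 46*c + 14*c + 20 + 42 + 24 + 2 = 24*c^2 + 92*c + 88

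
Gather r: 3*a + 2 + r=3*a + r + 2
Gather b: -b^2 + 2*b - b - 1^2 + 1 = -b^2 + b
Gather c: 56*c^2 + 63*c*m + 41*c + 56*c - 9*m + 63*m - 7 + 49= 56*c^2 + c*(63*m + 97) + 54*m + 42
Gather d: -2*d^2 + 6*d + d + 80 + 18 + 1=-2*d^2 + 7*d + 99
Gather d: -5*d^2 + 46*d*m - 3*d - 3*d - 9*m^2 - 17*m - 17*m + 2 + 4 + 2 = -5*d^2 + d*(46*m - 6) - 9*m^2 - 34*m + 8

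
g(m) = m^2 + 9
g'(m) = 2*m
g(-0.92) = 9.85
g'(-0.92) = -1.84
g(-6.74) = 54.43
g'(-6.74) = -13.48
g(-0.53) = 9.28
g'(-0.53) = -1.06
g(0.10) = 9.01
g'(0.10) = 0.20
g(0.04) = 9.00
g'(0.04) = 0.08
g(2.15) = 13.62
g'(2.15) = 4.30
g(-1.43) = 11.04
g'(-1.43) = -2.86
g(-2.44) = 14.95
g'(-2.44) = -4.88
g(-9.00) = 90.00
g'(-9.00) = -18.00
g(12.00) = 153.00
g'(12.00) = 24.00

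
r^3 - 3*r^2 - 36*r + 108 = (r - 6)*(r - 3)*(r + 6)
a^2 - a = a*(a - 1)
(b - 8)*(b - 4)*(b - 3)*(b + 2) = b^4 - 13*b^3 + 38*b^2 + 40*b - 192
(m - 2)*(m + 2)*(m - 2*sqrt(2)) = m^3 - 2*sqrt(2)*m^2 - 4*m + 8*sqrt(2)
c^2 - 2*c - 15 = (c - 5)*(c + 3)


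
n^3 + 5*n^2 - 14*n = n*(n - 2)*(n + 7)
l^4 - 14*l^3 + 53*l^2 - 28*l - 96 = (l - 8)*(l - 4)*(l - 3)*(l + 1)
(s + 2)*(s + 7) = s^2 + 9*s + 14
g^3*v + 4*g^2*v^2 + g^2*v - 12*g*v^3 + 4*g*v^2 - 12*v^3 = (g - 2*v)*(g + 6*v)*(g*v + v)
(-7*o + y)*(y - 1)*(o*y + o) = -7*o^2*y^2 + 7*o^2 + o*y^3 - o*y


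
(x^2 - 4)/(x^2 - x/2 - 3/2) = 2*(4 - x^2)/(-2*x^2 + x + 3)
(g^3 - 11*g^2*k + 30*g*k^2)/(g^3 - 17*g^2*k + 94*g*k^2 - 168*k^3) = g*(g - 5*k)/(g^2 - 11*g*k + 28*k^2)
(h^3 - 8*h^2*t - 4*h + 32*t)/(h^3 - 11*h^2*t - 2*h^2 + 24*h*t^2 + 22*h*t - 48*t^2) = (-h - 2)/(-h + 3*t)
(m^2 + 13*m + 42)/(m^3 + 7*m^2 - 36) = (m + 7)/(m^2 + m - 6)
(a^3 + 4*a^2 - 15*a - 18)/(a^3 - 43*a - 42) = (a - 3)/(a - 7)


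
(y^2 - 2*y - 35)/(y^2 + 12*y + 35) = (y - 7)/(y + 7)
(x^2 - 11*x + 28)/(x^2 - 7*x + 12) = (x - 7)/(x - 3)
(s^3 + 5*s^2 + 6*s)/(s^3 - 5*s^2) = (s^2 + 5*s + 6)/(s*(s - 5))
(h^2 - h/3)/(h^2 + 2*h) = (h - 1/3)/(h + 2)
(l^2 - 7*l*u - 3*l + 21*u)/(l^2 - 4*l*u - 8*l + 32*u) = (l^2 - 7*l*u - 3*l + 21*u)/(l^2 - 4*l*u - 8*l + 32*u)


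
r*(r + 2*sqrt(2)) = r^2 + 2*sqrt(2)*r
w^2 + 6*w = w*(w + 6)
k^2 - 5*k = k*(k - 5)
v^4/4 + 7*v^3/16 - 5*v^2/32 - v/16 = v*(v/4 + 1/2)*(v - 1/2)*(v + 1/4)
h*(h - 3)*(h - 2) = h^3 - 5*h^2 + 6*h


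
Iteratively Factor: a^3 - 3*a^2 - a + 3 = (a - 1)*(a^2 - 2*a - 3) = (a - 3)*(a - 1)*(a + 1)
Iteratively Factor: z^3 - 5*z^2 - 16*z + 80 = (z - 4)*(z^2 - z - 20) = (z - 4)*(z + 4)*(z - 5)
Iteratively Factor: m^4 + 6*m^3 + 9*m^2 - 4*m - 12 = (m - 1)*(m^3 + 7*m^2 + 16*m + 12) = (m - 1)*(m + 3)*(m^2 + 4*m + 4) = (m - 1)*(m + 2)*(m + 3)*(m + 2)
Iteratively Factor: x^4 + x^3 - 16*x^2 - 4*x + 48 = (x - 3)*(x^3 + 4*x^2 - 4*x - 16) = (x - 3)*(x - 2)*(x^2 + 6*x + 8) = (x - 3)*(x - 2)*(x + 2)*(x + 4)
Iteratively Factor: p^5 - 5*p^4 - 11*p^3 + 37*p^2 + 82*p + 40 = (p + 1)*(p^4 - 6*p^3 - 5*p^2 + 42*p + 40) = (p + 1)^2*(p^3 - 7*p^2 + 2*p + 40) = (p - 5)*(p + 1)^2*(p^2 - 2*p - 8) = (p - 5)*(p + 1)^2*(p + 2)*(p - 4)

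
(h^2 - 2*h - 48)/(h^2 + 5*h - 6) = (h - 8)/(h - 1)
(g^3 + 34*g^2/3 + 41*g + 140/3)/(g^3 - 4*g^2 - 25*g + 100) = (3*g^2 + 19*g + 28)/(3*(g^2 - 9*g + 20))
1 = 1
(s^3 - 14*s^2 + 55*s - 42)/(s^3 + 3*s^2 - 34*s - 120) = (s^2 - 8*s + 7)/(s^2 + 9*s + 20)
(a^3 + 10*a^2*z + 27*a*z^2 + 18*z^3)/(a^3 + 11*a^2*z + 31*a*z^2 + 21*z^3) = (a + 6*z)/(a + 7*z)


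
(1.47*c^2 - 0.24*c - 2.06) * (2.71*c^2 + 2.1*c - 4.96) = 3.9837*c^4 + 2.4366*c^3 - 13.3778*c^2 - 3.1356*c + 10.2176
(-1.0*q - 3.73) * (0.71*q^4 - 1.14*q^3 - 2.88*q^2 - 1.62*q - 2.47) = -0.71*q^5 - 1.5083*q^4 + 7.1322*q^3 + 12.3624*q^2 + 8.5126*q + 9.2131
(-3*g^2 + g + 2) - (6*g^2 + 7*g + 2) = -9*g^2 - 6*g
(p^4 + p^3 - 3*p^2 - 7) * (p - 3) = p^5 - 2*p^4 - 6*p^3 + 9*p^2 - 7*p + 21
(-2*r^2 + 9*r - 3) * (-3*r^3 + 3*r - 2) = 6*r^5 - 27*r^4 + 3*r^3 + 31*r^2 - 27*r + 6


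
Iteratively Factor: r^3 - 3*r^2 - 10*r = (r - 5)*(r^2 + 2*r) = r*(r - 5)*(r + 2)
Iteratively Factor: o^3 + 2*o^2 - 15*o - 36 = (o - 4)*(o^2 + 6*o + 9) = (o - 4)*(o + 3)*(o + 3)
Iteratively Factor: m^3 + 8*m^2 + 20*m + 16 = (m + 4)*(m^2 + 4*m + 4) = (m + 2)*(m + 4)*(m + 2)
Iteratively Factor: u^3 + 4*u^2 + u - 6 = (u + 2)*(u^2 + 2*u - 3) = (u + 2)*(u + 3)*(u - 1)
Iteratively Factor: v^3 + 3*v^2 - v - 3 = (v + 3)*(v^2 - 1) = (v + 1)*(v + 3)*(v - 1)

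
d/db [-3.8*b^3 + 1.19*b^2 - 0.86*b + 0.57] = -11.4*b^2 + 2.38*b - 0.86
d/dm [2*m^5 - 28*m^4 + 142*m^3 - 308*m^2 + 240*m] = 10*m^4 - 112*m^3 + 426*m^2 - 616*m + 240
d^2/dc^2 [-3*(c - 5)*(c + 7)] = -6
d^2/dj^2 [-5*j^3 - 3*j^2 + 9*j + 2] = -30*j - 6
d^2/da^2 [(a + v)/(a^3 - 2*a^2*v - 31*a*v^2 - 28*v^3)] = 2*(-3*a^2 + 9*a*v - 37*v^2)/(-a^6 + 9*a^5*v + 57*a^4*v^2 - 477*a^3*v^3 - 1596*a^2*v^4 + 7056*a*v^5 + 21952*v^6)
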